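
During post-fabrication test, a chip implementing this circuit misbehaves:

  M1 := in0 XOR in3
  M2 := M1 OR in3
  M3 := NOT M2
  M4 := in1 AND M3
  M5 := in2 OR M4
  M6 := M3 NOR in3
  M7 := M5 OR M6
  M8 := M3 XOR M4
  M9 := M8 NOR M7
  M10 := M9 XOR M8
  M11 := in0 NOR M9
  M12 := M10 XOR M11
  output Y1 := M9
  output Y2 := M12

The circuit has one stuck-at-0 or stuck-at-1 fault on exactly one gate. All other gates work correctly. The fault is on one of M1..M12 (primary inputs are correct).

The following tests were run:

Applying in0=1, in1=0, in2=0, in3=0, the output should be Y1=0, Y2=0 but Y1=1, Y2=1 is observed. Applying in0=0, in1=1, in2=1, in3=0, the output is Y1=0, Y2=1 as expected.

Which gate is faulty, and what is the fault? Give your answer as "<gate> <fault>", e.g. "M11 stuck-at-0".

Fault-free values for test 1 (in0=1, in1=0, in2=0, in3=0): M1=1, M2=1, M3=0, M4=0, M5=0, M6=1, M7=1, M8=0, M9=0, M10=0, M11=0, M12=0, giving Y1=0, Y2=0. Observed Y1=1, Y2=1.
Test 1: faults giving observed Y1=1, Y2=1 are {M6 stuck-at-0, M7 stuck-at-0, M9 stuck-at-1}.
Test 2 (in0=0, in1=1, in2=1, in3=0): fault-free M1=0, M2=0, M3=1, M4=1, M5=1, M6=0, M7=1, M8=0, M9=0, M10=0, M11=1, M12=1 → Y1=0, Y2=1; observed Y1=0, Y2=1. Eliminates M7 stuck-at-0, M9 stuck-at-1.
Only M6 stuck-at-0 is consistent with every test.

M6 stuck-at-0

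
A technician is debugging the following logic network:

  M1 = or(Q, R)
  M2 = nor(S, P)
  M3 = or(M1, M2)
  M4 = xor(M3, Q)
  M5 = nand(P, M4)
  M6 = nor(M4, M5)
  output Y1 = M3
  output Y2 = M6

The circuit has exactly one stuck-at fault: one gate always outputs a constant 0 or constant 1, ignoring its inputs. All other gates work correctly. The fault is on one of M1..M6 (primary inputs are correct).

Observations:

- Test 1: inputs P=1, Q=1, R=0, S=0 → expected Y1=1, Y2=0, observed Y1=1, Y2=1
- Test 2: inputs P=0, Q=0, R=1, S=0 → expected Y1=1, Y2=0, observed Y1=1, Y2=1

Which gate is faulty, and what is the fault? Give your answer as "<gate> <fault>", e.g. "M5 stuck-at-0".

M6 stuck-at-1

Fault-free values for test 1 (P=1, Q=1, R=0, S=0): M1=1, M2=0, M3=1, M4=0, M5=1, M6=0, giving Y1=1, Y2=0. Observed Y1=1, Y2=1.
Test 1: faults giving observed Y1=1, Y2=1 are {M5 stuck-at-0, M6 stuck-at-1}.
Test 2 (P=0, Q=0, R=1, S=0): fault-free M1=1, M2=1, M3=1, M4=1, M5=1, M6=0 → Y1=1, Y2=0; observed Y1=1, Y2=1. Eliminates M5 stuck-at-0.
Only M6 stuck-at-1 is consistent with every test.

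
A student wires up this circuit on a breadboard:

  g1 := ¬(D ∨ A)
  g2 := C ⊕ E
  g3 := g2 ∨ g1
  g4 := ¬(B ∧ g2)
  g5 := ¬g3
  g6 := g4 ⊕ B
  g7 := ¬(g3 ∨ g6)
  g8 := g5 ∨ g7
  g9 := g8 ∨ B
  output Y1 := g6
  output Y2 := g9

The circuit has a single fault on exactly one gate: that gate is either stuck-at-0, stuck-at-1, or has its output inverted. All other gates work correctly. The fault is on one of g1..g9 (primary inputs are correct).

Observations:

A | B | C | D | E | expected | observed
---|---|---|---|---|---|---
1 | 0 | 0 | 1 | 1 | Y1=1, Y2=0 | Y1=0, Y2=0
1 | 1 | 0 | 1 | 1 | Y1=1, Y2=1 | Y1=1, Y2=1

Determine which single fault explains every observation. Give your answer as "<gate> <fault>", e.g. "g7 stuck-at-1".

Fault-free values for test 1 (A=1, B=0, C=0, D=1, E=1): g1=0, g2=1, g3=1, g4=1, g5=0, g6=1, g7=0, g8=0, g9=0, giving Y1=1, Y2=0. Observed Y1=0, Y2=0.
Test 1: faults giving observed Y1=0, Y2=0 are {g4 stuck-at-0, g4 inverted output, g6 stuck-at-0, g6 inverted output}.
Test 2 (A=1, B=1, C=0, D=1, E=1): fault-free g1=0, g2=1, g3=1, g4=0, g5=0, g6=1, g7=0, g8=0, g9=1 → Y1=1, Y2=1; observed Y1=1, Y2=1. Eliminates g4 inverted output, g6 stuck-at-0, g6 inverted output.
Only g4 stuck-at-0 is consistent with every test.

g4 stuck-at-0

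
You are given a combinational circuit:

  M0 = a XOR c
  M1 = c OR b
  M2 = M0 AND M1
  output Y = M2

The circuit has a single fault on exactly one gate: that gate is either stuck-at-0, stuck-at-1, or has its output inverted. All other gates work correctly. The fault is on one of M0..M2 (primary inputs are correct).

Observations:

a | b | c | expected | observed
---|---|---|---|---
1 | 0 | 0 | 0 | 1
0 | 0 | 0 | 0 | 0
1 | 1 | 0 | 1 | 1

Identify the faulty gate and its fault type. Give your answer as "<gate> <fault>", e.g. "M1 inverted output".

Fault-free values for test 1 (a=1, b=0, c=0): M0=1, M1=0, M2=0, giving Y=0. Observed 1.
Test 1: faults giving observed 1 are {M1 stuck-at-1, M1 inverted output, M2 stuck-at-1, M2 inverted output}.
Test 2 (a=0, b=0, c=0): fault-free M0=0, M1=0, M2=0 → 0; observed 0. Eliminates M2 stuck-at-1, M2 inverted output.
Test 3 (a=1, b=1, c=0): fault-free M0=1, M1=1, M2=1 → 1; observed 1. Eliminates M1 inverted output.
Only M1 stuck-at-1 is consistent with every test.

M1 stuck-at-1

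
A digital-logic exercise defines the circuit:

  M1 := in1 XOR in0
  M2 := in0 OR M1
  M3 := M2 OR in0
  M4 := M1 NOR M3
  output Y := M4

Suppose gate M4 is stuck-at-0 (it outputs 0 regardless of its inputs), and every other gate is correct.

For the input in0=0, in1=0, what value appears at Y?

0

Propagate with M4 forced: M1=0, M2=0, M3=0, M4=0 [stuck-at-0].
So Y = 0. (Without the fault it would be 1.)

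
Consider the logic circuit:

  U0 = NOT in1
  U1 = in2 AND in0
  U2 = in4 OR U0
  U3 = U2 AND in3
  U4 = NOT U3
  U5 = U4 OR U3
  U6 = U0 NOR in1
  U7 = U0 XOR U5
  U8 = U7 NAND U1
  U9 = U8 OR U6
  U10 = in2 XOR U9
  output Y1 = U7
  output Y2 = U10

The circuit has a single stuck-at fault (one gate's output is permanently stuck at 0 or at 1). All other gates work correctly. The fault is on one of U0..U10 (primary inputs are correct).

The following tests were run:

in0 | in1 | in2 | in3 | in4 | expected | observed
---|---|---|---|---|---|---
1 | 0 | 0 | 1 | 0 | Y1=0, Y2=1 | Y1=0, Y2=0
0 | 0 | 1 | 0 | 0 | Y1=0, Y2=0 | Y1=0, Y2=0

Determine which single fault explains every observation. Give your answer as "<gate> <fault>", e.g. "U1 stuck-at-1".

U10 stuck-at-0

Fault-free values for test 1 (in0=1, in1=0, in2=0, in3=1, in4=0): U0=1, U1=0, U2=1, U3=1, U4=0, U5=1, U6=0, U7=0, U8=1, U9=1, U10=1, giving Y1=0, Y2=1. Observed Y1=0, Y2=0.
Test 1: faults giving observed Y1=0, Y2=0 are {U8 stuck-at-0, U9 stuck-at-0, U10 stuck-at-0}.
Test 2 (in0=0, in1=0, in2=1, in3=0, in4=0): fault-free U0=1, U1=0, U2=1, U3=0, U4=1, U5=1, U6=0, U7=0, U8=1, U9=1, U10=0 → Y1=0, Y2=0; observed Y1=0, Y2=0. Eliminates U8 stuck-at-0, U9 stuck-at-0.
Only U10 stuck-at-0 is consistent with every test.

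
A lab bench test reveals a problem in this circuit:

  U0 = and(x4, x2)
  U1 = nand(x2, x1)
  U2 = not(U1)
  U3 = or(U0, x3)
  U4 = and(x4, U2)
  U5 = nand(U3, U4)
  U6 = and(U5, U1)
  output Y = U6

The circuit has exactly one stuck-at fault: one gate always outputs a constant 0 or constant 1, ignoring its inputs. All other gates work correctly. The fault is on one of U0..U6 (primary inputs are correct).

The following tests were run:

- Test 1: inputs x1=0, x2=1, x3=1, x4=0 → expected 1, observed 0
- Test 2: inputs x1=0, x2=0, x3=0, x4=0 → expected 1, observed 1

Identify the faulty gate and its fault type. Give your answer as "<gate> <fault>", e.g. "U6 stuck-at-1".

Fault-free values for test 1 (x1=0, x2=1, x3=1, x4=0): U0=0, U1=1, U2=0, U3=1, U4=0, U5=1, U6=1, giving Y=1. Observed 0.
Test 1: faults giving observed 0 are {U1 stuck-at-0, U4 stuck-at-1, U5 stuck-at-0, U6 stuck-at-0}.
Test 2 (x1=0, x2=0, x3=0, x4=0): fault-free U0=0, U1=1, U2=0, U3=0, U4=0, U5=1, U6=1 → 1; observed 1. Eliminates U1 stuck-at-0, U5 stuck-at-0, U6 stuck-at-0.
Only U4 stuck-at-1 is consistent with every test.

U4 stuck-at-1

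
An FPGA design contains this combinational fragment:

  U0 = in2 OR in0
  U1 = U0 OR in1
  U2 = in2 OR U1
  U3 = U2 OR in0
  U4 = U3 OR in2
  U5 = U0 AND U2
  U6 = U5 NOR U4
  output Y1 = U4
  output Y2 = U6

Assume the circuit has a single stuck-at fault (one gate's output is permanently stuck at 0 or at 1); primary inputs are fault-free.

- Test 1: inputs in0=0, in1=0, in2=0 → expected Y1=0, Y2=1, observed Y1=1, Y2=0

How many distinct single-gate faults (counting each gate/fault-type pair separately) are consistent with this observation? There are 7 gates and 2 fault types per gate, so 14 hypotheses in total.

5

Fault-free: U0=0, U1=0, U2=0, U3=0, U4=0, U5=0, U6=1 → Y1=0, Y2=1. Observed Y1=1, Y2=0.
  U0 stuck-at-0: output Y1=0, Y2=1 ✗
  U0 stuck-at-1: output Y1=1, Y2=0 ✓
  U1 stuck-at-0: output Y1=0, Y2=1 ✗
  U1 stuck-at-1: output Y1=1, Y2=0 ✓
  U2 stuck-at-0: output Y1=0, Y2=1 ✗
  U2 stuck-at-1: output Y1=1, Y2=0 ✓
  U3 stuck-at-0: output Y1=0, Y2=1 ✗
  U3 stuck-at-1: output Y1=1, Y2=0 ✓
  U4 stuck-at-0: output Y1=0, Y2=1 ✗
  U4 stuck-at-1: output Y1=1, Y2=0 ✓
  U5 stuck-at-0: output Y1=0, Y2=1 ✗
  U5 stuck-at-1: output Y1=0, Y2=0 ✗
  U6 stuck-at-0: output Y1=0, Y2=0 ✗
  U6 stuck-at-1: output Y1=0, Y2=1 ✗
Consistent faults: {U0 stuck-at-1, U1 stuck-at-1, U2 stuck-at-1, U3 stuck-at-1, U4 stuck-at-1} — 5 in all.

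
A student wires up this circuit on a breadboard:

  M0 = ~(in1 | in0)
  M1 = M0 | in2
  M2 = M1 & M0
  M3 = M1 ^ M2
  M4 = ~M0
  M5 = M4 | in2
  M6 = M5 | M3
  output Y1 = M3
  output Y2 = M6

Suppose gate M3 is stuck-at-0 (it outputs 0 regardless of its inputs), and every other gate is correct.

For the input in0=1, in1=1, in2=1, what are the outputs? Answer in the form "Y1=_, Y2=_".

Y1=0, Y2=1

Propagate with M3 forced: M0=0, M1=1, M2=0, M3=0 [stuck-at-0], M4=1, M5=1, M6=1.
So the outputs are Y1=0, Y2=1. (Without the fault they would be Y1=1, Y2=1.)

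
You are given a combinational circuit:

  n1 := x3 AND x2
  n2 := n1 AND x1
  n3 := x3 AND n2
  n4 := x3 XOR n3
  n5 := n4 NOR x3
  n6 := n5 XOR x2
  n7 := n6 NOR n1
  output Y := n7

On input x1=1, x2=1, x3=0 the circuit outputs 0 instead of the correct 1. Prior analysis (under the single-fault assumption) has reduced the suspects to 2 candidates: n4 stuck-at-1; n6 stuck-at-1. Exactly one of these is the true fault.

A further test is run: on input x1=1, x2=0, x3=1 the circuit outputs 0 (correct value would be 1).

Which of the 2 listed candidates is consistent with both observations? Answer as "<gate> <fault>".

Evaluate each candidate on input x1=1, x2=0, x3=1:
  n4 stuck-at-1: n1=0, n2=0, n3=0, n4=1 [stuck-at-1], n5=0, n6=0, n7=1 → 1 — eliminated
  n6 stuck-at-1: n1=0, n2=0, n3=0, n4=1, n5=0, n6=1 [stuck-at-1], n7=0 → 0 — matches
Only n6 stuck-at-1 reproduces the observed 0.

n6 stuck-at-1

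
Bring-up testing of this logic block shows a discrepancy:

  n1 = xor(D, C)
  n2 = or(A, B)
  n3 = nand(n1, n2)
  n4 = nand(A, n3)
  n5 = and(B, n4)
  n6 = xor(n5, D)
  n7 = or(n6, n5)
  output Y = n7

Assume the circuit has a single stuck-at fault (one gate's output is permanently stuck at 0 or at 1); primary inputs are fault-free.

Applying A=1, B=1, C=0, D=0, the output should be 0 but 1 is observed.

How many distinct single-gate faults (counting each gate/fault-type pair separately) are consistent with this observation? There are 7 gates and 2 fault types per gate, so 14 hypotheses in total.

6

Fault-free: n1=0, n2=1, n3=1, n4=0, n5=0, n6=0, n7=0 → 0. Observed 1.
  n1 stuck-at-0: output 0 ✗
  n1 stuck-at-1: output 1 ✓
  n2 stuck-at-0: output 0 ✗
  n2 stuck-at-1: output 0 ✗
  n3 stuck-at-0: output 1 ✓
  n3 stuck-at-1: output 0 ✗
  n4 stuck-at-0: output 0 ✗
  n4 stuck-at-1: output 1 ✓
  n5 stuck-at-0: output 0 ✗
  n5 stuck-at-1: output 1 ✓
  n6 stuck-at-0: output 0 ✗
  n6 stuck-at-1: output 1 ✓
  n7 stuck-at-0: output 0 ✗
  n7 stuck-at-1: output 1 ✓
Consistent faults: {n1 stuck-at-1, n3 stuck-at-0, n4 stuck-at-1, n5 stuck-at-1, n6 stuck-at-1, n7 stuck-at-1} — 6 in all.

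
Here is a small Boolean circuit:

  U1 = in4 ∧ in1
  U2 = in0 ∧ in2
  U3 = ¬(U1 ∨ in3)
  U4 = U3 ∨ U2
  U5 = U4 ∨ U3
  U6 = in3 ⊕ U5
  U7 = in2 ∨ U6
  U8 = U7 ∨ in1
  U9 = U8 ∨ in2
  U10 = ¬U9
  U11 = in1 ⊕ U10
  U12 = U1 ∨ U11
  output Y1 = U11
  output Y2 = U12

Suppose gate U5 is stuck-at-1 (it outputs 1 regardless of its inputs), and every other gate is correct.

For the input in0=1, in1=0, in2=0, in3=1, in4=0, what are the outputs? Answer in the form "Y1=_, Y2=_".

Propagate with U5 forced: U1=0, U2=0, U3=0, U4=0, U5=1 [stuck-at-1], U6=0, U7=0, U8=0, U9=0, U10=1, U11=1, U12=1.
So the outputs are Y1=1, Y2=1. (Without the fault they would be Y1=0, Y2=0.)

Y1=1, Y2=1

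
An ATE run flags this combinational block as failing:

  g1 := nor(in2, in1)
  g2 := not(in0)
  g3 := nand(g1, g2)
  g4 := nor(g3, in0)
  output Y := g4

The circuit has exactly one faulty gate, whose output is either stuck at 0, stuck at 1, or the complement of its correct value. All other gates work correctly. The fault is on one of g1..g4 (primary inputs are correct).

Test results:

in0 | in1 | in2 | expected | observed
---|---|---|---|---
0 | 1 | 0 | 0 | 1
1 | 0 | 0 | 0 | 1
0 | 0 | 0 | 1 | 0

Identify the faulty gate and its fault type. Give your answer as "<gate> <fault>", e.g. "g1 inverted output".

Fault-free values for test 1 (in0=0, in1=1, in2=0): g1=0, g2=1, g3=1, g4=0, giving Y=0. Observed 1.
Test 1: faults giving observed 1 are {g1 stuck-at-1, g1 inverted output, g3 stuck-at-0, g3 inverted output, g4 stuck-at-1, g4 inverted output}.
Test 2 (in0=1, in1=0, in2=0): fault-free g1=1, g2=0, g3=1, g4=0 → 0; observed 1. Eliminates g1 stuck-at-1, g1 inverted output, g3 stuck-at-0, g3 inverted output.
Test 3 (in0=0, in1=0, in2=0): fault-free g1=1, g2=1, g3=0, g4=1 → 1; observed 0. Eliminates g4 stuck-at-1.
Only g4 inverted output is consistent with every test.

g4 inverted output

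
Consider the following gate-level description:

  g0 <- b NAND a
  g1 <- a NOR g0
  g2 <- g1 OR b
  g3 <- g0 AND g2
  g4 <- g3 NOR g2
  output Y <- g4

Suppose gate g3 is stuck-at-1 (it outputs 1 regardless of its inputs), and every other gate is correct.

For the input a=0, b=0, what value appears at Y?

0

Propagate with g3 forced: g0=1, g1=0, g2=0, g3=1 [stuck-at-1], g4=0.
So Y = 0. (Without the fault it would be 1.)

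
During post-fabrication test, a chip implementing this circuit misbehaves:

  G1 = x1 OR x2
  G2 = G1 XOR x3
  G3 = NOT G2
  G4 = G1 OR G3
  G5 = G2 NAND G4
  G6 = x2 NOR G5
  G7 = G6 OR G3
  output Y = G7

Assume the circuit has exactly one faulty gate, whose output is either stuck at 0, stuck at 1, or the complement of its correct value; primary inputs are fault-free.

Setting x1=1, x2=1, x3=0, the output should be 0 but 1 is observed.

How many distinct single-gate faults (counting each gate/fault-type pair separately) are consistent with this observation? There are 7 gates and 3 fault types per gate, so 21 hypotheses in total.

Fault-free: G1=1, G2=1, G3=0, G4=1, G5=0, G6=0, G7=0 → 0. Observed 1.
  G1: stuck-at-0, inverted output ✓; others ✗
  G2: stuck-at-0, inverted output ✓; others ✗
  G3: stuck-at-1, inverted output ✓; others ✗
  G4: none of the 3 fault types match ✗
  G5: none of the 3 fault types match ✗
  G6: stuck-at-1, inverted output ✓; others ✗
  G7: stuck-at-1, inverted output ✓; others ✗
Consistent faults: {G1 stuck-at-0, G1 inverted output, G2 stuck-at-0, G2 inverted output, G3 stuck-at-1, G3 inverted output, G6 stuck-at-1, G6 inverted output, G7 stuck-at-1, G7 inverted output} — 10 in all.

10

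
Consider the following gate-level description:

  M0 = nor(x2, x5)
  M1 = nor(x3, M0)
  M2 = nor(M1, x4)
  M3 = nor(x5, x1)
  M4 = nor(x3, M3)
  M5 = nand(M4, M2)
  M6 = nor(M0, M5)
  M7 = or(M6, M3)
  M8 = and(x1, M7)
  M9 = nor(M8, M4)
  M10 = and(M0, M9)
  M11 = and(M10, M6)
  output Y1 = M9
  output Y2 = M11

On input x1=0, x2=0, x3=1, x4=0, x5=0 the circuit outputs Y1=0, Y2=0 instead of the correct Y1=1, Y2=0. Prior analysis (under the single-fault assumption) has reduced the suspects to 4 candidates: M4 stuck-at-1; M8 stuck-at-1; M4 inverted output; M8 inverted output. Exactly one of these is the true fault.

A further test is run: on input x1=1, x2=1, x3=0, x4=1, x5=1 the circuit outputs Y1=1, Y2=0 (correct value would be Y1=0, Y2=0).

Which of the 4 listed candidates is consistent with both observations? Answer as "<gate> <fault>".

M4 inverted output

Evaluate each candidate on input x1=1, x2=1, x3=0, x4=1, x5=1:
  M4 stuck-at-1: M0=0, M1=1, M2=0, M3=0, M4=1 [stuck-at-1], M5=1, M6=0, M7=0, M8=0, M9=0, M10=0, M11=0 → Y1=0, Y2=0 — eliminated
  M8 stuck-at-1: M0=0, M1=1, M2=0, M3=0, M4=1, M5=1, M6=0, M7=0, M8=1 [stuck-at-1], M9=0, M10=0, M11=0 → Y1=0, Y2=0 — eliminated
  M4 inverted output: M0=0, M1=1, M2=0, M3=0, M4=0 [inverted output], M5=1, M6=0, M7=0, M8=0, M9=1, M10=0, M11=0 → Y1=1, Y2=0 — matches
  M8 inverted output: M0=0, M1=1, M2=0, M3=0, M4=1, M5=1, M6=0, M7=0, M8=1 [inverted output], M9=0, M10=0, M11=0 → Y1=0, Y2=0 — eliminated
Only M4 inverted output reproduces the observed Y1=1, Y2=0.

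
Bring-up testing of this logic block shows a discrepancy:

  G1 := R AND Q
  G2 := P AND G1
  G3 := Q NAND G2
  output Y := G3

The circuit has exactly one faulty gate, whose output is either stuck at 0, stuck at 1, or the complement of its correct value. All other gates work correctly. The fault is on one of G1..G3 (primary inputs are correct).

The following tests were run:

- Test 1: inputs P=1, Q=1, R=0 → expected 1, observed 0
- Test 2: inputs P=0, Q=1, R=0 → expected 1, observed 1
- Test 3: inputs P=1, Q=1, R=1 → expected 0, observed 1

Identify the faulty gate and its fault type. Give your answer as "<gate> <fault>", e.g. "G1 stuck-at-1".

G1 inverted output

Fault-free values for test 1 (P=1, Q=1, R=0): G1=0, G2=0, G3=1, giving Y=1. Observed 0.
Test 1: faults giving observed 0 are {G1 stuck-at-1, G1 inverted output, G2 stuck-at-1, G2 inverted output, G3 stuck-at-0, G3 inverted output}.
Test 2 (P=0, Q=1, R=0): fault-free G1=0, G2=0, G3=1 → 1; observed 1. Eliminates G2 stuck-at-1, G2 inverted output, G3 stuck-at-0, G3 inverted output.
Test 3 (P=1, Q=1, R=1): fault-free G1=1, G2=1, G3=0 → 0; observed 1. Eliminates G1 stuck-at-1.
Only G1 inverted output is consistent with every test.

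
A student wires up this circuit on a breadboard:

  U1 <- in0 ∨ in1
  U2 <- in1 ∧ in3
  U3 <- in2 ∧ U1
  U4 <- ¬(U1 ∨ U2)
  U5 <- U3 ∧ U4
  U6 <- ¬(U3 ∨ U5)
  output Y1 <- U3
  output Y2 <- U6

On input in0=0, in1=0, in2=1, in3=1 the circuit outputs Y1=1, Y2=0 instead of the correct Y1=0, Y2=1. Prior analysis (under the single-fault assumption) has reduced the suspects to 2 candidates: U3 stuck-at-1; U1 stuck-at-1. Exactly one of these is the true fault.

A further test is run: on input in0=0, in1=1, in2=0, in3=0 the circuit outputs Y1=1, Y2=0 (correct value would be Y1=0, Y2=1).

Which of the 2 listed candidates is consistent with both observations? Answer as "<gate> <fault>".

Evaluate each candidate on input in0=0, in1=1, in2=0, in3=0:
  U3 stuck-at-1: U1=1, U2=0, U3=1 [stuck-at-1], U4=0, U5=0, U6=0 → Y1=1, Y2=0 — matches
  U1 stuck-at-1: U1=1 [stuck-at-1], U2=0, U3=0, U4=0, U5=0, U6=1 → Y1=0, Y2=1 — eliminated
Only U3 stuck-at-1 reproduces the observed Y1=1, Y2=0.

U3 stuck-at-1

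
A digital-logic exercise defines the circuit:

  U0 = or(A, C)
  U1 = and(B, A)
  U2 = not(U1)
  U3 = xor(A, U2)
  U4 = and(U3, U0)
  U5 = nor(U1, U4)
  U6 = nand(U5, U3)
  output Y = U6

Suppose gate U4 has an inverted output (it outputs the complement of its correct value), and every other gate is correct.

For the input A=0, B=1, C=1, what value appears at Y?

Propagate with U4 forced: U0=1, U1=0, U2=1, U3=1, U4=0 [inverted output], U5=1, U6=0.
So Y = 0. (Without the fault it would be 1.)

0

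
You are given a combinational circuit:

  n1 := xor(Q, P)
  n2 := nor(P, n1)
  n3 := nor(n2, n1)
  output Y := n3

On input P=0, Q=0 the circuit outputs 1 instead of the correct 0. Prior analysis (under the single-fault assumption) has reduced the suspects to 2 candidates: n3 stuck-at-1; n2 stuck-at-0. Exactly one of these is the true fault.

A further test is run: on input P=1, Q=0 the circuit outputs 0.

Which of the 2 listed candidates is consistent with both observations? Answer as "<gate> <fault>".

n2 stuck-at-0

Evaluate each candidate on input P=1, Q=0:
  n3 stuck-at-1: n1=1, n2=0, n3=1 [stuck-at-1] → 1 — eliminated
  n2 stuck-at-0: n1=1, n2=0 [stuck-at-0], n3=0 → 0 — matches
Only n2 stuck-at-0 reproduces the observed 0.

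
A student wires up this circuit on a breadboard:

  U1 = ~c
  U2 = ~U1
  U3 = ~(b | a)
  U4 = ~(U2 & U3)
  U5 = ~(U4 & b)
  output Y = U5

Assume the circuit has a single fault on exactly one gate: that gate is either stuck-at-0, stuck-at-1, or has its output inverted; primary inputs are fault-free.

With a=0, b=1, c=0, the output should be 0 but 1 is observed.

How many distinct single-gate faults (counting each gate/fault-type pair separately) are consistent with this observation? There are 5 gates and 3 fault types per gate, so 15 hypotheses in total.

4

Fault-free: U1=1, U2=0, U3=0, U4=1, U5=0 → 0. Observed 1.
  U1: none of the 3 fault types match ✗
  U2: none of the 3 fault types match ✗
  U3: none of the 3 fault types match ✗
  U4: stuck-at-0, inverted output ✓; others ✗
  U5: stuck-at-1, inverted output ✓; others ✗
Consistent faults: {U4 stuck-at-0, U4 inverted output, U5 stuck-at-1, U5 inverted output} — 4 in all.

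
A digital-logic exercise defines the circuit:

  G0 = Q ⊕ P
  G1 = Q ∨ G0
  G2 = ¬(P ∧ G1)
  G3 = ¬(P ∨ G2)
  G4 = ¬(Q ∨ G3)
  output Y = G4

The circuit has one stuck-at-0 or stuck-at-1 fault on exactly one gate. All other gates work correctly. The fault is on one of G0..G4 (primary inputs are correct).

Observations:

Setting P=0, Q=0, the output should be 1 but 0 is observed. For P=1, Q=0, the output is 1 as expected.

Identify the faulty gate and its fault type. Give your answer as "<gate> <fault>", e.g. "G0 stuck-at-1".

Fault-free values for test 1 (P=0, Q=0): G0=0, G1=0, G2=1, G3=0, G4=1, giving Y=1. Observed 0.
Test 1: faults giving observed 0 are {G2 stuck-at-0, G3 stuck-at-1, G4 stuck-at-0}.
Test 2 (P=1, Q=0): fault-free G0=1, G1=1, G2=0, G3=0, G4=1 → 1; observed 1. Eliminates G3 stuck-at-1, G4 stuck-at-0.
Only G2 stuck-at-0 is consistent with every test.

G2 stuck-at-0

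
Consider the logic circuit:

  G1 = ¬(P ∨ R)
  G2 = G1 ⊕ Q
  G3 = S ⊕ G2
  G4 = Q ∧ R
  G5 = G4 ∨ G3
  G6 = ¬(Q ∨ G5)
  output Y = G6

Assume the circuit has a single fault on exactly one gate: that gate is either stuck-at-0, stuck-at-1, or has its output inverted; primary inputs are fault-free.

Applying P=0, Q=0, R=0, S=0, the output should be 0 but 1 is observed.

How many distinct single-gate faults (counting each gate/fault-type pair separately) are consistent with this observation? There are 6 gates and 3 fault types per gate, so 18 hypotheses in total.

10

Fault-free: G1=1, G2=1, G3=1, G4=0, G5=1, G6=0 → 0. Observed 1.
  G1: stuck-at-0, inverted output ✓; others ✗
  G2: stuck-at-0, inverted output ✓; others ✗
  G3: stuck-at-0, inverted output ✓; others ✗
  G4: none of the 3 fault types match ✗
  G5: stuck-at-0, inverted output ✓; others ✗
  G6: stuck-at-1, inverted output ✓; others ✗
Consistent faults: {G1 stuck-at-0, G1 inverted output, G2 stuck-at-0, G2 inverted output, G3 stuck-at-0, G3 inverted output, G5 stuck-at-0, G5 inverted output, G6 stuck-at-1, G6 inverted output} — 10 in all.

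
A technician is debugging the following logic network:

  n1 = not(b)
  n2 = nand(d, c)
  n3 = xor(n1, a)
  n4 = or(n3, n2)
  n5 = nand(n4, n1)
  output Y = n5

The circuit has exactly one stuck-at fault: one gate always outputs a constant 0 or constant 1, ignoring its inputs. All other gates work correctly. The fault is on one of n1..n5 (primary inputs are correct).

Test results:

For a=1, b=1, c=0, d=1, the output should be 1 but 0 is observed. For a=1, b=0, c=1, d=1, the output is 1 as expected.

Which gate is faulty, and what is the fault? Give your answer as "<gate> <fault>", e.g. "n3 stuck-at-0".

n1 stuck-at-1

Fault-free values for test 1 (a=1, b=1, c=0, d=1): n1=0, n2=1, n3=1, n4=1, n5=1, giving Y=1. Observed 0.
Test 1: faults giving observed 0 are {n1 stuck-at-1, n5 stuck-at-0}.
Test 2 (a=1, b=0, c=1, d=1): fault-free n1=1, n2=0, n3=0, n4=0, n5=1 → 1; observed 1. Eliminates n5 stuck-at-0.
Only n1 stuck-at-1 is consistent with every test.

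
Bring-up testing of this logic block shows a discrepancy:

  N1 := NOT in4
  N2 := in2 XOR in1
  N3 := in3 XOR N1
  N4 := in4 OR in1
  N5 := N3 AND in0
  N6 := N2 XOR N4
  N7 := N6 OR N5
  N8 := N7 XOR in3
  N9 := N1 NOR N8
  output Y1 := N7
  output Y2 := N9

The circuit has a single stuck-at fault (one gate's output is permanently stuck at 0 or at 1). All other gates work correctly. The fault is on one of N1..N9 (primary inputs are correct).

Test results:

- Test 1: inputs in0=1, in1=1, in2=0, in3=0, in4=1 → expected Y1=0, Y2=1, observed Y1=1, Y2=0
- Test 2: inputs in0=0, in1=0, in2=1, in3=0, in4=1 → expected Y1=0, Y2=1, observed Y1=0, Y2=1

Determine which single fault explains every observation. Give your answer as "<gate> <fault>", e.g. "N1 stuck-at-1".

N3 stuck-at-1

Fault-free values for test 1 (in0=1, in1=1, in2=0, in3=0, in4=1): N1=0, N2=1, N3=0, N4=1, N5=0, N6=0, N7=0, N8=0, N9=1, giving Y1=0, Y2=1. Observed Y1=1, Y2=0.
Test 1: faults giving observed Y1=1, Y2=0 are {N1 stuck-at-1, N2 stuck-at-0, N3 stuck-at-1, N4 stuck-at-0, N5 stuck-at-1, N6 stuck-at-1, N7 stuck-at-1}.
Test 2 (in0=0, in1=0, in2=1, in3=0, in4=1): fault-free N1=0, N2=1, N3=0, N4=1, N5=0, N6=0, N7=0, N8=0, N9=1 → Y1=0, Y2=1; observed Y1=0, Y2=1. Eliminates N1 stuck-at-1, N2 stuck-at-0, N4 stuck-at-0, N5 stuck-at-1, N6 stuck-at-1, N7 stuck-at-1.
Only N3 stuck-at-1 is consistent with every test.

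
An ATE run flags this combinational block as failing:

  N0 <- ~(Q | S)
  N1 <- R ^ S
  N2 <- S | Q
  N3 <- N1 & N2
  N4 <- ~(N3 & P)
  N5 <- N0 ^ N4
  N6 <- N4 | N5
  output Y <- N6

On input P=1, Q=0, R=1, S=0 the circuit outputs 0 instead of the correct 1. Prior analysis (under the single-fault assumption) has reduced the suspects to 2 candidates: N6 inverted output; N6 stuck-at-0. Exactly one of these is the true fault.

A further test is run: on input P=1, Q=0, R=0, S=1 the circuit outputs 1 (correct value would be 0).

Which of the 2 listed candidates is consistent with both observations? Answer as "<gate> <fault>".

N6 inverted output

Evaluate each candidate on input P=1, Q=0, R=0, S=1:
  N6 inverted output: N0=0, N1=1, N2=1, N3=1, N4=0, N5=0, N6=1 [inverted output] → 1 — matches
  N6 stuck-at-0: N0=0, N1=1, N2=1, N3=1, N4=0, N5=0, N6=0 [stuck-at-0] → 0 — eliminated
Only N6 inverted output reproduces the observed 1.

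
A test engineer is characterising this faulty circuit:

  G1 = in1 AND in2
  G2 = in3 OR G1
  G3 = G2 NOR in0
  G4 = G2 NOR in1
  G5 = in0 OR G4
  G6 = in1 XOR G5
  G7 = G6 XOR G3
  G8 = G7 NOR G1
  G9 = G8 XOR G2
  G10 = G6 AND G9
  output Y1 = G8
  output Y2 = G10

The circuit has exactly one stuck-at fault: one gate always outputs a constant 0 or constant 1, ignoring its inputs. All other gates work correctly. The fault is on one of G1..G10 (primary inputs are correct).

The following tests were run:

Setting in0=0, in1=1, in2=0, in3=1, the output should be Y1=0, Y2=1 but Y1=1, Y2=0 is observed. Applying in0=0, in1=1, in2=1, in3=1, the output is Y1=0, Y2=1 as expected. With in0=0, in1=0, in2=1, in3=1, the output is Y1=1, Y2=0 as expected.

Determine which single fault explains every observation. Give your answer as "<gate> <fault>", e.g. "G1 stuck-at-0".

G7 stuck-at-0

Fault-free values for test 1 (in0=0, in1=1, in2=0, in3=1): G1=0, G2=1, G3=0, G4=0, G5=0, G6=1, G7=1, G8=0, G9=1, G10=1, giving Y1=0, Y2=1. Observed Y1=1, Y2=0.
Test 1: faults giving observed Y1=1, Y2=0 are {G3 stuck-at-1, G4 stuck-at-1, G5 stuck-at-1, G6 stuck-at-0, G7 stuck-at-0, G8 stuck-at-1}.
Test 2 (in0=0, in1=1, in2=1, in3=1): fault-free G1=1, G2=1, G3=0, G4=0, G5=0, G6=1, G7=1, G8=0, G9=1, G10=1 → Y1=0, Y2=1; observed Y1=0, Y2=1. Eliminates G4 stuck-at-1, G5 stuck-at-1, G6 stuck-at-0, G8 stuck-at-1.
Test 3 (in0=0, in1=0, in2=1, in3=1): fault-free G1=0, G2=1, G3=0, G4=0, G5=0, G6=0, G7=0, G8=1, G9=0, G10=0 → Y1=1, Y2=0; observed Y1=1, Y2=0. Eliminates G3 stuck-at-1.
Only G7 stuck-at-0 is consistent with every test.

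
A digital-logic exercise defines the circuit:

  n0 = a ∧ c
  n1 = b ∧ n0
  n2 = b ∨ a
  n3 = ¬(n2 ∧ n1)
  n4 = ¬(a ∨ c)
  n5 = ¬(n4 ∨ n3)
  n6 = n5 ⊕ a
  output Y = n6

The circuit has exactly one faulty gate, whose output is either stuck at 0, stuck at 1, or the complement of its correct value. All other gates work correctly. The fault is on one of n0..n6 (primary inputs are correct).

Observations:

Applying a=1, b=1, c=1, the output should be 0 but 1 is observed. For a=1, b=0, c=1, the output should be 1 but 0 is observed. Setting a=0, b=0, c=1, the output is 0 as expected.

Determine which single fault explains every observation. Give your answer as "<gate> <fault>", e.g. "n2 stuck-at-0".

n1 inverted output

Fault-free values for test 1 (a=1, b=1, c=1): n0=1, n1=1, n2=1, n3=0, n4=0, n5=1, n6=0, giving Y=0. Observed 1.
Test 1: faults giving observed 1 are {n0 stuck-at-0, n0 inverted output, n1 stuck-at-0, n1 inverted output, n2 stuck-at-0, n2 inverted output, n3 stuck-at-1, n3 inverted output, n4 stuck-at-1, n4 inverted output, n5 stuck-at-0, n5 inverted output, n6 stuck-at-1, n6 inverted output}.
Test 2 (a=1, b=0, c=1): fault-free n0=1, n1=0, n2=1, n3=1, n4=0, n5=0, n6=1 → 1; observed 0. Eliminates n0 stuck-at-0, n0 inverted output, n1 stuck-at-0, n2 stuck-at-0, n2 inverted output, n3 stuck-at-1, n4 stuck-at-1, n4 inverted output, n5 stuck-at-0, n6 stuck-at-1.
Test 3 (a=0, b=0, c=1): fault-free n0=0, n1=0, n2=0, n3=1, n4=0, n5=0, n6=0 → 0; observed 0. Eliminates n3 inverted output, n5 inverted output, n6 inverted output.
Only n1 inverted output is consistent with every test.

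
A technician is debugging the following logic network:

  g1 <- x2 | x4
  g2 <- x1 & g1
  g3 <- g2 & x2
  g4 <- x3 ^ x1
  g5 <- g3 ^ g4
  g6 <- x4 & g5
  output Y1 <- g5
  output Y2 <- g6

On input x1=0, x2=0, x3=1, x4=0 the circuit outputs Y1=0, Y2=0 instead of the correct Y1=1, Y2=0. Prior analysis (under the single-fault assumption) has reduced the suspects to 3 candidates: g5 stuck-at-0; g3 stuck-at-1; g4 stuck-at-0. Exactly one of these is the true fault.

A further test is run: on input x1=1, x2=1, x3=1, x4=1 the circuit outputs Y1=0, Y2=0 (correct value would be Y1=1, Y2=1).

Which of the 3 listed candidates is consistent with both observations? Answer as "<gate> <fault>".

g5 stuck-at-0

Evaluate each candidate on input x1=1, x2=1, x3=1, x4=1:
  g5 stuck-at-0: g1=1, g2=1, g3=1, g4=0, g5=0 [stuck-at-0], g6=0 → Y1=0, Y2=0 — matches
  g3 stuck-at-1: g1=1, g2=1, g3=1 [stuck-at-1], g4=0, g5=1, g6=1 → Y1=1, Y2=1 — eliminated
  g4 stuck-at-0: g1=1, g2=1, g3=1, g4=0 [stuck-at-0], g5=1, g6=1 → Y1=1, Y2=1 — eliminated
Only g5 stuck-at-0 reproduces the observed Y1=0, Y2=0.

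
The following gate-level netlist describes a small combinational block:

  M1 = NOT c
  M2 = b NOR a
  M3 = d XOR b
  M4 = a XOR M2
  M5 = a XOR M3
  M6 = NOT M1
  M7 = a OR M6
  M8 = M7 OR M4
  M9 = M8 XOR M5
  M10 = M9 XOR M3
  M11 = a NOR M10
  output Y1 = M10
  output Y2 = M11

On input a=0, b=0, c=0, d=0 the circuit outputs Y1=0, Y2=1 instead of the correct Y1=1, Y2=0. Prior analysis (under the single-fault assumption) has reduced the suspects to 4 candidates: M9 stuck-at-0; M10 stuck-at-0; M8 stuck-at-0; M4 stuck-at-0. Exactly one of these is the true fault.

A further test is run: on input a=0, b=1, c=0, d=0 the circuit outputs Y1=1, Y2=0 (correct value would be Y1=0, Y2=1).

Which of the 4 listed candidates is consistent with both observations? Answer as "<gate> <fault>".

Evaluate each candidate on input a=0, b=1, c=0, d=0:
  M9 stuck-at-0: M1=1, M2=0, M3=1, M4=0, M5=1, M6=0, M7=0, M8=0, M9=0 [stuck-at-0], M10=1, M11=0 → Y1=1, Y2=0 — matches
  M10 stuck-at-0: M1=1, M2=0, M3=1, M4=0, M5=1, M6=0, M7=0, M8=0, M9=1, M10=0 [stuck-at-0], M11=1 → Y1=0, Y2=1 — eliminated
  M8 stuck-at-0: M1=1, M2=0, M3=1, M4=0, M5=1, M6=0, M7=0, M8=0 [stuck-at-0], M9=1, M10=0, M11=1 → Y1=0, Y2=1 — eliminated
  M4 stuck-at-0: M1=1, M2=0, M3=1, M4=0 [stuck-at-0], M5=1, M6=0, M7=0, M8=0, M9=1, M10=0, M11=1 → Y1=0, Y2=1 — eliminated
Only M9 stuck-at-0 reproduces the observed Y1=1, Y2=0.

M9 stuck-at-0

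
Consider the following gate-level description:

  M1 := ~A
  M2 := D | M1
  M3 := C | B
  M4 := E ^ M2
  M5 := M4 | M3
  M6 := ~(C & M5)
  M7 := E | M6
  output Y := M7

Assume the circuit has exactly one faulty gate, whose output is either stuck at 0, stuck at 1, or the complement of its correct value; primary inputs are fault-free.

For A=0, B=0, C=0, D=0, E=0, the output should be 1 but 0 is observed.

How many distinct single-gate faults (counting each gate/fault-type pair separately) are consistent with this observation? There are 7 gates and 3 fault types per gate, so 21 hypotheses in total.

Fault-free: M1=1, M2=1, M3=0, M4=1, M5=1, M6=1, M7=1 → 1. Observed 0.
  M1: none of the 3 fault types match ✗
  M2: none of the 3 fault types match ✗
  M3: none of the 3 fault types match ✗
  M4: none of the 3 fault types match ✗
  M5: none of the 3 fault types match ✗
  M6: stuck-at-0, inverted output ✓; others ✗
  M7: stuck-at-0, inverted output ✓; others ✗
Consistent faults: {M6 stuck-at-0, M6 inverted output, M7 stuck-at-0, M7 inverted output} — 4 in all.

4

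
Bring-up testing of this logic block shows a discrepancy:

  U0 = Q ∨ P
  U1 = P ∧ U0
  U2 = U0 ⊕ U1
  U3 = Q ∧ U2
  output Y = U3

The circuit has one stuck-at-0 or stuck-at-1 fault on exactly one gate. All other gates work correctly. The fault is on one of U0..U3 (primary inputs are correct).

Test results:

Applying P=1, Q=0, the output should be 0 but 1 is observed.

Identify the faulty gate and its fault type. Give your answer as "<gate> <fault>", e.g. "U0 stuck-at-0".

U3 stuck-at-1

Fault-free values for test 1 (P=1, Q=0): U0=1, U1=1, U2=0, U3=0, giving Y=0. Observed 1.
Test 1: faults giving observed 1 are {U3 stuck-at-1}.
Only U3 stuck-at-1 is consistent with every test.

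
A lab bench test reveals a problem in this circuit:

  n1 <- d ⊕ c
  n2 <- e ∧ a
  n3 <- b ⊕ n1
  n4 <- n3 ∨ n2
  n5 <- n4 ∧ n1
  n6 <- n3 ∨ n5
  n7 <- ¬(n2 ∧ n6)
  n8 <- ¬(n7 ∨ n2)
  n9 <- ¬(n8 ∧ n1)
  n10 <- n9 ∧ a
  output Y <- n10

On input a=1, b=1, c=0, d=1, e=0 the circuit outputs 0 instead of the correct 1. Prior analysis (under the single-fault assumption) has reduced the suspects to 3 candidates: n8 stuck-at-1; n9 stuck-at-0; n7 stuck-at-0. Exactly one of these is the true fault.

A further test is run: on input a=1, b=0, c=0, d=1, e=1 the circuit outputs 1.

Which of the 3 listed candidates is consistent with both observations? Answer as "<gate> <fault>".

Evaluate each candidate on input a=1, b=0, c=0, d=1, e=1:
  n8 stuck-at-1: n1=1, n2=1, n3=1, n4=1, n5=1, n6=1, n7=0, n8=1 [stuck-at-1], n9=0, n10=0 → 0 — eliminated
  n9 stuck-at-0: n1=1, n2=1, n3=1, n4=1, n5=1, n6=1, n7=0, n8=0, n9=0 [stuck-at-0], n10=0 → 0 — eliminated
  n7 stuck-at-0: n1=1, n2=1, n3=1, n4=1, n5=1, n6=1, n7=0 [stuck-at-0], n8=0, n9=1, n10=1 → 1 — matches
Only n7 stuck-at-0 reproduces the observed 1.

n7 stuck-at-0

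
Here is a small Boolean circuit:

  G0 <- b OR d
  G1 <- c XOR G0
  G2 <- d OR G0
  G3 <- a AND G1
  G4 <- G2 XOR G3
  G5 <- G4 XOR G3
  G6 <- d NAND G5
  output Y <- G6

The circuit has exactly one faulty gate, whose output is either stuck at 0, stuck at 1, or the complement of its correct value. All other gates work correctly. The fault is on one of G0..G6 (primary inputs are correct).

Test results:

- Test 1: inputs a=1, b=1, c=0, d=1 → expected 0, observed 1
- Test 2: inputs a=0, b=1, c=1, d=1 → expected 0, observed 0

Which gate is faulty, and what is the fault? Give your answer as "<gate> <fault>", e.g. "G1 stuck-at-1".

Fault-free values for test 1 (a=1, b=1, c=0, d=1): G0=1, G1=1, G2=1, G3=1, G4=0, G5=1, G6=0, giving Y=0. Observed 1.
Test 1: faults giving observed 1 are {G2 stuck-at-0, G2 inverted output, G4 stuck-at-1, G4 inverted output, G5 stuck-at-0, G5 inverted output, G6 stuck-at-1, G6 inverted output}.
Test 2 (a=0, b=1, c=1, d=1): fault-free G0=1, G1=0, G2=1, G3=0, G4=1, G5=1, G6=0 → 0; observed 0. Eliminates G2 stuck-at-0, G2 inverted output, G4 inverted output, G5 stuck-at-0, G5 inverted output, G6 stuck-at-1, G6 inverted output.
Only G4 stuck-at-1 is consistent with every test.

G4 stuck-at-1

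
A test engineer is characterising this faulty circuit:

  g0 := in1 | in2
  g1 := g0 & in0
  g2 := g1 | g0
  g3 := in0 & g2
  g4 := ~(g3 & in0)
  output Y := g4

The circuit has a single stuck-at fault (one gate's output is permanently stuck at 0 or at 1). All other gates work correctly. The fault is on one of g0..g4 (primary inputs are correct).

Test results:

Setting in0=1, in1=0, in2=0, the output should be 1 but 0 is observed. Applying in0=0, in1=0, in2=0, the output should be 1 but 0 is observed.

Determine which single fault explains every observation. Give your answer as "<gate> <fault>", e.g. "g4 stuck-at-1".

g4 stuck-at-0

Fault-free values for test 1 (in0=1, in1=0, in2=0): g0=0, g1=0, g2=0, g3=0, g4=1, giving Y=1. Observed 0.
Test 1: faults giving observed 0 are {g0 stuck-at-1, g1 stuck-at-1, g2 stuck-at-1, g3 stuck-at-1, g4 stuck-at-0}.
Test 2 (in0=0, in1=0, in2=0): fault-free g0=0, g1=0, g2=0, g3=0, g4=1 → 1; observed 0. Eliminates g0 stuck-at-1, g1 stuck-at-1, g2 stuck-at-1, g3 stuck-at-1.
Only g4 stuck-at-0 is consistent with every test.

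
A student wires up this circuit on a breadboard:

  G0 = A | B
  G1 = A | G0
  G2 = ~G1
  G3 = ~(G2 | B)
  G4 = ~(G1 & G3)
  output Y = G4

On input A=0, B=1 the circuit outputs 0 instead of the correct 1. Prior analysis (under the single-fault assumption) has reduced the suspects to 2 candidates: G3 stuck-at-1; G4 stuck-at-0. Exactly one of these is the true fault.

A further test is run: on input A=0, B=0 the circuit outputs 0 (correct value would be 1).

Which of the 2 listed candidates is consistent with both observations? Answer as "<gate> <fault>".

G4 stuck-at-0

Evaluate each candidate on input A=0, B=0:
  G3 stuck-at-1: G0=0, G1=0, G2=1, G3=1 [stuck-at-1], G4=1 → 1 — eliminated
  G4 stuck-at-0: G0=0, G1=0, G2=1, G3=0, G4=0 [stuck-at-0] → 0 — matches
Only G4 stuck-at-0 reproduces the observed 0.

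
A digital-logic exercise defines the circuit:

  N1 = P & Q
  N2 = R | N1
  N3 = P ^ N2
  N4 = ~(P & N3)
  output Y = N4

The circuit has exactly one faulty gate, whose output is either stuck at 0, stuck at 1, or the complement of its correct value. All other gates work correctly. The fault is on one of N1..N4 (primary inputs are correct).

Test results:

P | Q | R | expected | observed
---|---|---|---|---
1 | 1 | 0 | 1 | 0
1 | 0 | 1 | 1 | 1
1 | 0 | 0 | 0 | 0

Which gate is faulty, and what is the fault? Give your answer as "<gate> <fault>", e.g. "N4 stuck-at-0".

N1 stuck-at-0

Fault-free values for test 1 (P=1, Q=1, R=0): N1=1, N2=1, N3=0, N4=1, giving Y=1. Observed 0.
Test 1: faults giving observed 0 are {N1 stuck-at-0, N1 inverted output, N2 stuck-at-0, N2 inverted output, N3 stuck-at-1, N3 inverted output, N4 stuck-at-0, N4 inverted output}.
Test 2 (P=1, Q=0, R=1): fault-free N1=0, N2=1, N3=0, N4=1 → 1; observed 1. Eliminates N2 stuck-at-0, N2 inverted output, N3 stuck-at-1, N3 inverted output, N4 stuck-at-0, N4 inverted output.
Test 3 (P=1, Q=0, R=0): fault-free N1=0, N2=0, N3=1, N4=0 → 0; observed 0. Eliminates N1 inverted output.
Only N1 stuck-at-0 is consistent with every test.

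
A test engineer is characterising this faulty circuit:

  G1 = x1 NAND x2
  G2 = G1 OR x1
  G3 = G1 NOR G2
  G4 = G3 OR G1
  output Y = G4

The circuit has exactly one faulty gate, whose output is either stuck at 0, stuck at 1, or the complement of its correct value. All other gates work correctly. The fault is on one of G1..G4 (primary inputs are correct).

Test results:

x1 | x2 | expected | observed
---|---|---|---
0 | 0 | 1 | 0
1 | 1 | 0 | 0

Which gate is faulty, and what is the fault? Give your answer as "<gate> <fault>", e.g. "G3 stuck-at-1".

Fault-free values for test 1 (x1=0, x2=0): G1=1, G2=1, G3=0, G4=1, giving Y=1. Observed 0.
Test 1: faults giving observed 0 are {G4 stuck-at-0, G4 inverted output}.
Test 2 (x1=1, x2=1): fault-free G1=0, G2=1, G3=0, G4=0 → 0; observed 0. Eliminates G4 inverted output.
Only G4 stuck-at-0 is consistent with every test.

G4 stuck-at-0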